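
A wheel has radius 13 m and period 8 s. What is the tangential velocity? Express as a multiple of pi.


Given: radius r = 13 m, period T = 8 s
Using v = 2*pi*r / T
v = 2*pi*13 / 8
v = 26*pi / 8
v = 13/4*pi m/s

13/4*pi m/s


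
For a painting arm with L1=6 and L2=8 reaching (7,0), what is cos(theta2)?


Given: L1 = 6, L2 = 8, target (x, y) = (7, 0)
Using cos(theta2) = (x^2 + y^2 - L1^2 - L2^2) / (2*L1*L2)
x^2 + y^2 = 7^2 + 0 = 49
L1^2 + L2^2 = 36 + 64 = 100
Numerator = 49 - 100 = -51
Denominator = 2*6*8 = 96
cos(theta2) = -51/96 = -17/32

-17/32


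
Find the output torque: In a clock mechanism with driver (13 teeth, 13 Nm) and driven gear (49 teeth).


Given: N1 = 13, N2 = 49, T1 = 13 Nm
Using T2/T1 = N2/N1
T2 = T1 * N2 / N1
T2 = 13 * 49 / 13
T2 = 637 / 13
T2 = 49 Nm

49 Nm


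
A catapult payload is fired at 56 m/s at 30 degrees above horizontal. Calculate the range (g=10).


Given: v0 = 56 m/s, theta = 30 deg, g = 10 m/s^2
sin(2*30) = sin(60) = sqrt(3)/2
Using R = v0^2 * sin(2*theta) / g
R = 56^2 * (sqrt(3)/2) / 10
R = 3136 * sqrt(3) / 20
R = 784/5*sqrt(3) m

784/5*sqrt(3) m


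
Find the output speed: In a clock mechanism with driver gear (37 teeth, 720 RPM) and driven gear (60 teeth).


Given: N1 = 37 teeth, w1 = 720 RPM, N2 = 60 teeth
Using N1*w1 = N2*w2
w2 = N1*w1 / N2
w2 = 37*720 / 60
w2 = 26640 / 60
w2 = 444 RPM

444 RPM


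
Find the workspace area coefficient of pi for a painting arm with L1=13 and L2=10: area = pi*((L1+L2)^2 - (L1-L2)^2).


Given: L1 = 13, L2 = 10
(L1+L2)^2 = (23)^2 = 529
(L1-L2)^2 = (3)^2 = 9
Difference = 529 - 9 = 520
This equals 4*L1*L2 = 4*13*10 = 520
Workspace area = 520*pi

520


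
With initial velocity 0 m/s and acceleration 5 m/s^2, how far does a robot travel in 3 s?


Given: v0 = 0 m/s, a = 5 m/s^2, t = 3 s
Using s = v0*t + (1/2)*a*t^2
s = 0*3 + (1/2)*5*3^2
s = 0 + (1/2)*45
s = 0 + 45/2
s = 45/2

45/2 m


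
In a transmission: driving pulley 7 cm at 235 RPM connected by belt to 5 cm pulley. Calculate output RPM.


Given: D1 = 7 cm, w1 = 235 RPM, D2 = 5 cm
Using D1*w1 = D2*w2
w2 = D1*w1 / D2
w2 = 7*235 / 5
w2 = 1645 / 5
w2 = 329 RPM

329 RPM


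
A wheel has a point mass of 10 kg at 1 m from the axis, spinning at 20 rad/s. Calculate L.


Given: m = 10 kg, r = 1 m, omega = 20 rad/s
For a point mass: I = m*r^2
I = 10*1^2 = 10*1 = 10
L = I*omega = 10*20
L = 200 kg*m^2/s

200 kg*m^2/s


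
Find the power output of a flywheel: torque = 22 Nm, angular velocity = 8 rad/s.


Given: tau = 22 Nm, omega = 8 rad/s
Using P = tau * omega
P = 22 * 8
P = 176 W

176 W


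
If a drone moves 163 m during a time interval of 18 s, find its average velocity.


Given: distance d = 163 m, time t = 18 s
Using v = d / t
v = 163 / 18
v = 163/18 m/s

163/18 m/s


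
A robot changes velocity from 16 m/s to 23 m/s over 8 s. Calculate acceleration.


Given: initial velocity v0 = 16 m/s, final velocity v = 23 m/s, time t = 8 s
Using a = (v - v0) / t
a = (23 - 16) / 8
a = 7 / 8
a = 7/8 m/s^2

7/8 m/s^2


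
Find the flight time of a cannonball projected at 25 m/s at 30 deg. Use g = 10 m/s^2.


Given: v0 = 25 m/s, theta = 30 deg, g = 10 m/s^2
sin(30) = 1/2
Using T = 2*v0*sin(theta) / g
T = 2*25*1/2 / 10
T = 25 / 10
T = 5/2 s

5/2 s


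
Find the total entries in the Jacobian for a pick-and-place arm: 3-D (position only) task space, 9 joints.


Given: task space dimension = 3, joints = 9
Jacobian is a 3 x 9 matrix
Total entries = rows * columns
Total = 3 * 9
Total = 27

27


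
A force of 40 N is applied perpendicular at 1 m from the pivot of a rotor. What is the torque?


Given: F = 40 N, r = 1 m, angle = 90 deg (perpendicular)
Using tau = F * r * sin(90)
sin(90) = 1
tau = 40 * 1 * 1
tau = 40 Nm

40 Nm


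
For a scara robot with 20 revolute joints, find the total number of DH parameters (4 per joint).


Given: 20 joints, 4 DH parameters per joint (d, theta, a, alpha)
Total DH parameters = number_of_joints * 4
Total = 20 * 4
Total = 80

80


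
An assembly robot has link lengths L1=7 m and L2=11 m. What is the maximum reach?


Given: L1 = 7 m, L2 = 11 m
For a 2-link planar arm, max reach = L1 + L2 (fully extended)
Max reach = 7 + 11
Max reach = 18 m

18 m


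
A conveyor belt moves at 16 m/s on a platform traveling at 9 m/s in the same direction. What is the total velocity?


Given: object velocity = 16 m/s, platform velocity = 9 m/s (same direction)
Using classical velocity addition: v_total = v_object + v_platform
v_total = 16 + 9
v_total = 25 m/s

25 m/s


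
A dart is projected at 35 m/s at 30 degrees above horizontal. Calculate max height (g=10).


Given: v0 = 35 m/s, theta = 30 deg, g = 10 m/s^2
sin^2(30) = 1/4
Using H = v0^2 * sin^2(theta) / (2*g)
H = 35^2 * 1/4 / (2*10)
H = 1225 * 1/4 / 20
H = 1225/4 / 20
H = 245/16 m

245/16 m


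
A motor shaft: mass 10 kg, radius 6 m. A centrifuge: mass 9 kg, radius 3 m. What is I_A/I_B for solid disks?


Given: M1=10 kg, R1=6 m, M2=9 kg, R2=3 m
For a disk: I = (1/2)*M*R^2, so I_A/I_B = (M1*R1^2)/(M2*R2^2)
M1*R1^2 = 10*36 = 360
M2*R2^2 = 9*9 = 81
I_A/I_B = 360/81 = 40/9

40/9


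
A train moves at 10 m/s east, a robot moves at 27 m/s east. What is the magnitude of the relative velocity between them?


Given: v_A = 10 m/s east, v_B = 27 m/s east
Both move in the same direction; relative speed = |v_A - v_B|
|10 - 27| = |-17|
= 17 m/s

17 m/s


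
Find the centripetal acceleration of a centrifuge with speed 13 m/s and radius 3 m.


Given: v = 13 m/s, r = 3 m
Using a_c = v^2 / r
a_c = 13^2 / 3
a_c = 169 / 3
a_c = 169/3 m/s^2

169/3 m/s^2


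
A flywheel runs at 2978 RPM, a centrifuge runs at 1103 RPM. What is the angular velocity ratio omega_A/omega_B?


Given: RPM_A = 2978, RPM_B = 1103
omega = 2*pi*RPM/60, so omega_A/omega_B = RPM_A / RPM_B
omega_A/omega_B = 2978 / 1103
omega_A/omega_B = 2978/1103

2978/1103


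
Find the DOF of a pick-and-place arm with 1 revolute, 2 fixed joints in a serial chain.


Given: serial robot with 1 revolute, 2 fixed joints
DOF contribution per joint type: revolute=1, prismatic=1, spherical=3, fixed=0
DOF = 1*1 + 2*0
DOF = 1

1


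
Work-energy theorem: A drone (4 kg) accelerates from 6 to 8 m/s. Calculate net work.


Given: m = 4 kg, v0 = 6 m/s, v = 8 m/s
Using W = (1/2)*m*(v^2 - v0^2)
v^2 = 8^2 = 64
v0^2 = 6^2 = 36
v^2 - v0^2 = 64 - 36 = 28
W = (1/2)*4*28 = 56 J

56 J


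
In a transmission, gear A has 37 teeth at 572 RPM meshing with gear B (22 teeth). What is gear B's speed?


Given: N1 = 37 teeth, w1 = 572 RPM, N2 = 22 teeth
Using N1*w1 = N2*w2
w2 = N1*w1 / N2
w2 = 37*572 / 22
w2 = 21164 / 22
w2 = 962 RPM

962 RPM


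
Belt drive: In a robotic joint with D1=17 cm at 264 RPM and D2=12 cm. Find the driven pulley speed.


Given: D1 = 17 cm, w1 = 264 RPM, D2 = 12 cm
Using D1*w1 = D2*w2
w2 = D1*w1 / D2
w2 = 17*264 / 12
w2 = 4488 / 12
w2 = 374 RPM

374 RPM


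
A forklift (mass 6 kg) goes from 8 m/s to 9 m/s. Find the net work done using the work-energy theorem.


Given: m = 6 kg, v0 = 8 m/s, v = 9 m/s
Using W = (1/2)*m*(v^2 - v0^2)
v^2 = 9^2 = 81
v0^2 = 8^2 = 64
v^2 - v0^2 = 81 - 64 = 17
W = (1/2)*6*17 = 51 J

51 J


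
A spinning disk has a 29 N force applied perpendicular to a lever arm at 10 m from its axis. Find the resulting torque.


Given: F = 29 N, r = 10 m, angle = 90 deg (perpendicular)
Using tau = F * r * sin(90)
sin(90) = 1
tau = 29 * 10 * 1
tau = 290 Nm

290 Nm


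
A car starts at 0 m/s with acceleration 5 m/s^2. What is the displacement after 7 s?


Given: v0 = 0 m/s, a = 5 m/s^2, t = 7 s
Using s = v0*t + (1/2)*a*t^2
s = 0*7 + (1/2)*5*7^2
s = 0 + (1/2)*245
s = 0 + 245/2
s = 245/2

245/2 m


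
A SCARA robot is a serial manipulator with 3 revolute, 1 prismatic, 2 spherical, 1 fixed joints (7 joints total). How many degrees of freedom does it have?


Given: serial robot with 3 revolute, 1 prismatic, 2 spherical, 1 fixed joints
DOF contribution per joint type: revolute=1, prismatic=1, spherical=3, fixed=0
DOF = 3*1 + 1*1 + 2*3 + 1*0
DOF = 10

10


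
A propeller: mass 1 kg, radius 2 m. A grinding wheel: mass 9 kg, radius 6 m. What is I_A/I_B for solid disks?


Given: M1=1 kg, R1=2 m, M2=9 kg, R2=6 m
For a disk: I = (1/2)*M*R^2, so I_A/I_B = (M1*R1^2)/(M2*R2^2)
M1*R1^2 = 1*4 = 4
M2*R2^2 = 9*36 = 324
I_A/I_B = 4/324 = 1/81

1/81


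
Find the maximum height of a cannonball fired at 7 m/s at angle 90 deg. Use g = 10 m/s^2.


Given: v0 = 7 m/s, theta = 90 deg, g = 10 m/s^2
sin^2(90) = 1
Using H = v0^2 * sin^2(theta) / (2*g)
H = 7^2 * 1 / (2*10)
H = 49 * 1 / 20
H = 49 / 20
H = 49/20 m

49/20 m


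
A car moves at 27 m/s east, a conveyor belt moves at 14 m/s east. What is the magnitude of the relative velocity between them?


Given: v_A = 27 m/s east, v_B = 14 m/s east
Both move in the same direction; relative speed = |v_A - v_B|
|27 - 14| = |13|
= 13 m/s

13 m/s


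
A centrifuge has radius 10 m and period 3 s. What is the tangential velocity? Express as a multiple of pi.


Given: radius r = 10 m, period T = 3 s
Using v = 2*pi*r / T
v = 2*pi*10 / 3
v = 20*pi / 3
v = 20/3*pi m/s

20/3*pi m/s


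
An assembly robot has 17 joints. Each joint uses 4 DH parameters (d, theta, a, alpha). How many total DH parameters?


Given: 17 joints, 4 DH parameters per joint (d, theta, a, alpha)
Total DH parameters = number_of_joints * 4
Total = 17 * 4
Total = 68

68


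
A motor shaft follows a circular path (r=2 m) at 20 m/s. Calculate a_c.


Given: v = 20 m/s, r = 2 m
Using a_c = v^2 / r
a_c = 20^2 / 2
a_c = 400 / 2
a_c = 200 m/s^2

200 m/s^2


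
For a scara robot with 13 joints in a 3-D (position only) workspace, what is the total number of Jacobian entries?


Given: task space dimension = 3, joints = 13
Jacobian is a 3 x 13 matrix
Total entries = rows * columns
Total = 3 * 13
Total = 39

39


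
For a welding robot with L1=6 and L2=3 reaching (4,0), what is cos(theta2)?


Given: L1 = 6, L2 = 3, target (x, y) = (4, 0)
Using cos(theta2) = (x^2 + y^2 - L1^2 - L2^2) / (2*L1*L2)
x^2 + y^2 = 4^2 + 0 = 16
L1^2 + L2^2 = 36 + 9 = 45
Numerator = 16 - 45 = -29
Denominator = 2*6*3 = 36
cos(theta2) = -29/36 = -29/36

-29/36


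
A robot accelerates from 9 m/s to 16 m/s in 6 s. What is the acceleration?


Given: initial velocity v0 = 9 m/s, final velocity v = 16 m/s, time t = 6 s
Using a = (v - v0) / t
a = (16 - 9) / 6
a = 7 / 6
a = 7/6 m/s^2

7/6 m/s^2


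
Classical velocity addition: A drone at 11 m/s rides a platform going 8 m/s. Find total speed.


Given: object velocity = 11 m/s, platform velocity = 8 m/s (same direction)
Using classical velocity addition: v_total = v_object + v_platform
v_total = 11 + 8
v_total = 19 m/s

19 m/s


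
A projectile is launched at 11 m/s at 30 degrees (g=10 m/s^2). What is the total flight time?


Given: v0 = 11 m/s, theta = 30 deg, g = 10 m/s^2
sin(30) = 1/2
Using T = 2*v0*sin(theta) / g
T = 2*11*1/2 / 10
T = 11 / 10
T = 11/10 s

11/10 s


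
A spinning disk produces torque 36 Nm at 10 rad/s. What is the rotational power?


Given: tau = 36 Nm, omega = 10 rad/s
Using P = tau * omega
P = 36 * 10
P = 360 W

360 W


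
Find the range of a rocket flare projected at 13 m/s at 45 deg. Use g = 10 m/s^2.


Given: v0 = 13 m/s, theta = 45 deg, g = 10 m/s^2
sin(2*45) = sin(90) = 1
Using R = v0^2 * sin(2*theta) / g
R = 13^2 * 1 / 10
R = 169 / 10
R = 169/10 m

169/10 m


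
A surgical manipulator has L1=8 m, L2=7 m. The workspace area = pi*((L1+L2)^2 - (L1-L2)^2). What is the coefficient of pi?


Given: L1 = 8, L2 = 7
(L1+L2)^2 = (15)^2 = 225
(L1-L2)^2 = (1)^2 = 1
Difference = 225 - 1 = 224
This equals 4*L1*L2 = 4*8*7 = 224
Workspace area = 224*pi

224


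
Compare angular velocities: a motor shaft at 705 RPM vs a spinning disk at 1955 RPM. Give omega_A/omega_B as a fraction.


Given: RPM_A = 705, RPM_B = 1955
omega = 2*pi*RPM/60, so omega_A/omega_B = RPM_A / RPM_B
omega_A/omega_B = 705 / 1955
omega_A/omega_B = 141/391

141/391


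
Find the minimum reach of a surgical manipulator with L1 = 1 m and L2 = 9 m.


Given: L1 = 1 m, L2 = 9 m
For a 2-link planar arm, min reach = |L1 - L2| (second link folded back)
Min reach = |1 - 9|
Min reach = 8 m

8 m


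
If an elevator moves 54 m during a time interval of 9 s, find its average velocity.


Given: distance d = 54 m, time t = 9 s
Using v = d / t
v = 54 / 9
v = 6 m/s

6 m/s


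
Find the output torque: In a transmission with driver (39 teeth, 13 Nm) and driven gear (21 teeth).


Given: N1 = 39, N2 = 21, T1 = 13 Nm
Using T2/T1 = N2/N1
T2 = T1 * N2 / N1
T2 = 13 * 21 / 39
T2 = 273 / 39
T2 = 7 Nm

7 Nm


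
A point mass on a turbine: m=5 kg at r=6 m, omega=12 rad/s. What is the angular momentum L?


Given: m = 5 kg, r = 6 m, omega = 12 rad/s
For a point mass: I = m*r^2
I = 5*6^2 = 5*36 = 180
L = I*omega = 180*12
L = 2160 kg*m^2/s

2160 kg*m^2/s


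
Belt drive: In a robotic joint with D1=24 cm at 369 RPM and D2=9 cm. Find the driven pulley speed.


Given: D1 = 24 cm, w1 = 369 RPM, D2 = 9 cm
Using D1*w1 = D2*w2
w2 = D1*w1 / D2
w2 = 24*369 / 9
w2 = 8856 / 9
w2 = 984 RPM

984 RPM


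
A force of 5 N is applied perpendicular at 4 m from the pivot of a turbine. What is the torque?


Given: F = 5 N, r = 4 m, angle = 90 deg (perpendicular)
Using tau = F * r * sin(90)
sin(90) = 1
tau = 5 * 4 * 1
tau = 20 Nm

20 Nm


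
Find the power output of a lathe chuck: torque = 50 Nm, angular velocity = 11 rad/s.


Given: tau = 50 Nm, omega = 11 rad/s
Using P = tau * omega
P = 50 * 11
P = 550 W

550 W


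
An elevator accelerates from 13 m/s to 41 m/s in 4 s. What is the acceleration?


Given: initial velocity v0 = 13 m/s, final velocity v = 41 m/s, time t = 4 s
Using a = (v - v0) / t
a = (41 - 13) / 4
a = 28 / 4
a = 7 m/s^2

7 m/s^2


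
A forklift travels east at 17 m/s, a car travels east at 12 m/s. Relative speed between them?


Given: v_A = 17 m/s east, v_B = 12 m/s east
Both move in the same direction; relative speed = |v_A - v_B|
|17 - 12| = |5|
= 5 m/s

5 m/s


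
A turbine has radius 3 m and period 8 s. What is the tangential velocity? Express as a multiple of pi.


Given: radius r = 3 m, period T = 8 s
Using v = 2*pi*r / T
v = 2*pi*3 / 8
v = 6*pi / 8
v = 3/4*pi m/s

3/4*pi m/s


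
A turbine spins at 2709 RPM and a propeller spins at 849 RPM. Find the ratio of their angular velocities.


Given: RPM_A = 2709, RPM_B = 849
omega = 2*pi*RPM/60, so omega_A/omega_B = RPM_A / RPM_B
omega_A/omega_B = 2709 / 849
omega_A/omega_B = 903/283

903/283


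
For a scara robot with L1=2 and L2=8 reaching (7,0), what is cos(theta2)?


Given: L1 = 2, L2 = 8, target (x, y) = (7, 0)
Using cos(theta2) = (x^2 + y^2 - L1^2 - L2^2) / (2*L1*L2)
x^2 + y^2 = 7^2 + 0 = 49
L1^2 + L2^2 = 4 + 64 = 68
Numerator = 49 - 68 = -19
Denominator = 2*2*8 = 32
cos(theta2) = -19/32 = -19/32

-19/32


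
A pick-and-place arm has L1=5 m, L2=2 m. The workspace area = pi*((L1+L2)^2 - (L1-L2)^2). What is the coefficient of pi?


Given: L1 = 5, L2 = 2
(L1+L2)^2 = (7)^2 = 49
(L1-L2)^2 = (3)^2 = 9
Difference = 49 - 9 = 40
This equals 4*L1*L2 = 4*5*2 = 40
Workspace area = 40*pi

40


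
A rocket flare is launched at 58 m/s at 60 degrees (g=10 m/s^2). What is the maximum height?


Given: v0 = 58 m/s, theta = 60 deg, g = 10 m/s^2
sin^2(60) = 3/4
Using H = v0^2 * sin^2(theta) / (2*g)
H = 58^2 * 3/4 / (2*10)
H = 3364 * 3/4 / 20
H = 2523 / 20
H = 2523/20 m

2523/20 m


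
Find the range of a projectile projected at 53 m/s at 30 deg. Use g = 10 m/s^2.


Given: v0 = 53 m/s, theta = 30 deg, g = 10 m/s^2
sin(2*30) = sin(60) = sqrt(3)/2
Using R = v0^2 * sin(2*theta) / g
R = 53^2 * (sqrt(3)/2) / 10
R = 2809 * sqrt(3) / 20
R = 2809/20*sqrt(3) m

2809/20*sqrt(3) m


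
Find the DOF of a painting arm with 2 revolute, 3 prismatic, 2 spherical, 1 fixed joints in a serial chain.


Given: serial robot with 2 revolute, 3 prismatic, 2 spherical, 1 fixed joints
DOF contribution per joint type: revolute=1, prismatic=1, spherical=3, fixed=0
DOF = 2*1 + 3*1 + 2*3 + 1*0
DOF = 11

11


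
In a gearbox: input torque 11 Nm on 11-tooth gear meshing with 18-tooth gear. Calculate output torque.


Given: N1 = 11, N2 = 18, T1 = 11 Nm
Using T2/T1 = N2/N1
T2 = T1 * N2 / N1
T2 = 11 * 18 / 11
T2 = 198 / 11
T2 = 18 Nm

18 Nm


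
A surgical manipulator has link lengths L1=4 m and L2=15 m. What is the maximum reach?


Given: L1 = 4 m, L2 = 15 m
For a 2-link planar arm, max reach = L1 + L2 (fully extended)
Max reach = 4 + 15
Max reach = 19 m

19 m


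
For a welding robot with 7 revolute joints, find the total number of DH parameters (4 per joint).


Given: 7 joints, 4 DH parameters per joint (d, theta, a, alpha)
Total DH parameters = number_of_joints * 4
Total = 7 * 4
Total = 28

28


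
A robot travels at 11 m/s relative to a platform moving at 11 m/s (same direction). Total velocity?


Given: object velocity = 11 m/s, platform velocity = 11 m/s (same direction)
Using classical velocity addition: v_total = v_object + v_platform
v_total = 11 + 11
v_total = 22 m/s

22 m/s


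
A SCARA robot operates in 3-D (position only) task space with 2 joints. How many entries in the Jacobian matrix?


Given: task space dimension = 3, joints = 2
Jacobian is a 3 x 2 matrix
Total entries = rows * columns
Total = 3 * 2
Total = 6

6


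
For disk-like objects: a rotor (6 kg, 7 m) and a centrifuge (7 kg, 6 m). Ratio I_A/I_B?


Given: M1=6 kg, R1=7 m, M2=7 kg, R2=6 m
For a disk: I = (1/2)*M*R^2, so I_A/I_B = (M1*R1^2)/(M2*R2^2)
M1*R1^2 = 6*49 = 294
M2*R2^2 = 7*36 = 252
I_A/I_B = 294/252 = 7/6

7/6


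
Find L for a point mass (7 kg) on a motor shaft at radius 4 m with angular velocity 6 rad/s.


Given: m = 7 kg, r = 4 m, omega = 6 rad/s
For a point mass: I = m*r^2
I = 7*4^2 = 7*16 = 112
L = I*omega = 112*6
L = 672 kg*m^2/s

672 kg*m^2/s


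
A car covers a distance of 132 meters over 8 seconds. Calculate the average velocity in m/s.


Given: distance d = 132 m, time t = 8 s
Using v = d / t
v = 132 / 8
v = 33/2 m/s

33/2 m/s


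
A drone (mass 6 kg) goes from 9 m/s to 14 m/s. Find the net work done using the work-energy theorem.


Given: m = 6 kg, v0 = 9 m/s, v = 14 m/s
Using W = (1/2)*m*(v^2 - v0^2)
v^2 = 14^2 = 196
v0^2 = 9^2 = 81
v^2 - v0^2 = 196 - 81 = 115
W = (1/2)*6*115 = 345 J

345 J


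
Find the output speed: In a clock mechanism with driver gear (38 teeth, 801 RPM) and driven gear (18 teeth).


Given: N1 = 38 teeth, w1 = 801 RPM, N2 = 18 teeth
Using N1*w1 = N2*w2
w2 = N1*w1 / N2
w2 = 38*801 / 18
w2 = 30438 / 18
w2 = 1691 RPM

1691 RPM


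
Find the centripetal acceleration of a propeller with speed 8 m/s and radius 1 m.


Given: v = 8 m/s, r = 1 m
Using a_c = v^2 / r
a_c = 8^2 / 1
a_c = 64 / 1
a_c = 64 m/s^2

64 m/s^2


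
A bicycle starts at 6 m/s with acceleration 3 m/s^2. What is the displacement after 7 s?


Given: v0 = 6 m/s, a = 3 m/s^2, t = 7 s
Using s = v0*t + (1/2)*a*t^2
s = 6*7 + (1/2)*3*7^2
s = 42 + (1/2)*147
s = 42 + 147/2
s = 231/2

231/2 m


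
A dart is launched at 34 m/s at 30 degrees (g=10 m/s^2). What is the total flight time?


Given: v0 = 34 m/s, theta = 30 deg, g = 10 m/s^2
sin(30) = 1/2
Using T = 2*v0*sin(theta) / g
T = 2*34*1/2 / 10
T = 34 / 10
T = 17/5 s

17/5 s


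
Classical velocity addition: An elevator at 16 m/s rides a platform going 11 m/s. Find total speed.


Given: object velocity = 16 m/s, platform velocity = 11 m/s (same direction)
Using classical velocity addition: v_total = v_object + v_platform
v_total = 16 + 11
v_total = 27 m/s

27 m/s


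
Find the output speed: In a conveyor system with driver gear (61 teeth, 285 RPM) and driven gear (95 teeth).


Given: N1 = 61 teeth, w1 = 285 RPM, N2 = 95 teeth
Using N1*w1 = N2*w2
w2 = N1*w1 / N2
w2 = 61*285 / 95
w2 = 17385 / 95
w2 = 183 RPM

183 RPM


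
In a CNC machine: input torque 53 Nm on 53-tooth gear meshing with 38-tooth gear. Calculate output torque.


Given: N1 = 53, N2 = 38, T1 = 53 Nm
Using T2/T1 = N2/N1
T2 = T1 * N2 / N1
T2 = 53 * 38 / 53
T2 = 2014 / 53
T2 = 38 Nm

38 Nm


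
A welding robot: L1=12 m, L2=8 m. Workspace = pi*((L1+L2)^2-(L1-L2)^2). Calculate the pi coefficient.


Given: L1 = 12, L2 = 8
(L1+L2)^2 = (20)^2 = 400
(L1-L2)^2 = (4)^2 = 16
Difference = 400 - 16 = 384
This equals 4*L1*L2 = 4*12*8 = 384
Workspace area = 384*pi

384


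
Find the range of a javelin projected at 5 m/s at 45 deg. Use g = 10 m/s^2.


Given: v0 = 5 m/s, theta = 45 deg, g = 10 m/s^2
sin(2*45) = sin(90) = 1
Using R = v0^2 * sin(2*theta) / g
R = 5^2 * 1 / 10
R = 25 / 10
R = 5/2 m

5/2 m


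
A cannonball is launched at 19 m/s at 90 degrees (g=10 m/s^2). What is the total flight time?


Given: v0 = 19 m/s, theta = 90 deg, g = 10 m/s^2
sin(90) = 1
Using T = 2*v0*sin(theta) / g
T = 2*19*1 / 10
T = 38 / 10
T = 19/5 s

19/5 s


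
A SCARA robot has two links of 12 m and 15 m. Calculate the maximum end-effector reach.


Given: L1 = 12 m, L2 = 15 m
For a 2-link planar arm, max reach = L1 + L2 (fully extended)
Max reach = 12 + 15
Max reach = 27 m

27 m


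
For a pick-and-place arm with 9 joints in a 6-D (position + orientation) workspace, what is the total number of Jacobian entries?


Given: task space dimension = 6, joints = 9
Jacobian is a 6 x 9 matrix
Total entries = rows * columns
Total = 6 * 9
Total = 54

54


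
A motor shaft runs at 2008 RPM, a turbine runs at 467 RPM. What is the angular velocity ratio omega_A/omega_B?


Given: RPM_A = 2008, RPM_B = 467
omega = 2*pi*RPM/60, so omega_A/omega_B = RPM_A / RPM_B
omega_A/omega_B = 2008 / 467
omega_A/omega_B = 2008/467

2008/467


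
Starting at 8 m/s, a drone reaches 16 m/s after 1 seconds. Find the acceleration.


Given: initial velocity v0 = 8 m/s, final velocity v = 16 m/s, time t = 1 s
Using a = (v - v0) / t
a = (16 - 8) / 1
a = 8 / 1
a = 8 m/s^2

8 m/s^2


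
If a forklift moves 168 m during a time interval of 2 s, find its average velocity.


Given: distance d = 168 m, time t = 2 s
Using v = d / t
v = 168 / 2
v = 84 m/s

84 m/s


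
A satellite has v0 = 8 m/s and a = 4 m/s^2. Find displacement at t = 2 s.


Given: v0 = 8 m/s, a = 4 m/s^2, t = 2 s
Using s = v0*t + (1/2)*a*t^2
s = 8*2 + (1/2)*4*2^2
s = 16 + (1/2)*16
s = 16 + 8
s = 24

24 m


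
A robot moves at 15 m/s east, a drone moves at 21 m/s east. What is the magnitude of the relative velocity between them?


Given: v_A = 15 m/s east, v_B = 21 m/s east
Both move in the same direction; relative speed = |v_A - v_B|
|15 - 21| = |-6|
= 6 m/s

6 m/s


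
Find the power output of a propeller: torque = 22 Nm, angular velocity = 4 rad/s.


Given: tau = 22 Nm, omega = 4 rad/s
Using P = tau * omega
P = 22 * 4
P = 88 W

88 W


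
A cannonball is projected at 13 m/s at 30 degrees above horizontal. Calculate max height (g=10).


Given: v0 = 13 m/s, theta = 30 deg, g = 10 m/s^2
sin^2(30) = 1/4
Using H = v0^2 * sin^2(theta) / (2*g)
H = 13^2 * 1/4 / (2*10)
H = 169 * 1/4 / 20
H = 169/4 / 20
H = 169/80 m

169/80 m


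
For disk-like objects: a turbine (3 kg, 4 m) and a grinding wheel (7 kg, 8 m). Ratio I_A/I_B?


Given: M1=3 kg, R1=4 m, M2=7 kg, R2=8 m
For a disk: I = (1/2)*M*R^2, so I_A/I_B = (M1*R1^2)/(M2*R2^2)
M1*R1^2 = 3*16 = 48
M2*R2^2 = 7*64 = 448
I_A/I_B = 48/448 = 3/28

3/28


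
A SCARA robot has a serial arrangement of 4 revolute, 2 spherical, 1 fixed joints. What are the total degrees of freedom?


Given: serial robot with 4 revolute, 2 spherical, 1 fixed joints
DOF contribution per joint type: revolute=1, prismatic=1, spherical=3, fixed=0
DOF = 4*1 + 2*3 + 1*0
DOF = 10

10


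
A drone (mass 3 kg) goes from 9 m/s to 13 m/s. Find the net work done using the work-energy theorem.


Given: m = 3 kg, v0 = 9 m/s, v = 13 m/s
Using W = (1/2)*m*(v^2 - v0^2)
v^2 = 13^2 = 169
v0^2 = 9^2 = 81
v^2 - v0^2 = 169 - 81 = 88
W = (1/2)*3*88 = 132 J

132 J


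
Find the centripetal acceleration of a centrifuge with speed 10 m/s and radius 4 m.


Given: v = 10 m/s, r = 4 m
Using a_c = v^2 / r
a_c = 10^2 / 4
a_c = 100 / 4
a_c = 25 m/s^2

25 m/s^2


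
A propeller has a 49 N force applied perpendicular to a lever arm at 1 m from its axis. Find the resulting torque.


Given: F = 49 N, r = 1 m, angle = 90 deg (perpendicular)
Using tau = F * r * sin(90)
sin(90) = 1
tau = 49 * 1 * 1
tau = 49 Nm

49 Nm


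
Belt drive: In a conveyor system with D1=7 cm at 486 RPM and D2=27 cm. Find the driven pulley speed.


Given: D1 = 7 cm, w1 = 486 RPM, D2 = 27 cm
Using D1*w1 = D2*w2
w2 = D1*w1 / D2
w2 = 7*486 / 27
w2 = 3402 / 27
w2 = 126 RPM

126 RPM


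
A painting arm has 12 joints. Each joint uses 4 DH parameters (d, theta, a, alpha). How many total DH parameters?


Given: 12 joints, 4 DH parameters per joint (d, theta, a, alpha)
Total DH parameters = number_of_joints * 4
Total = 12 * 4
Total = 48

48


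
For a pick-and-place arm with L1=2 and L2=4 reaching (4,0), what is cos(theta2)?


Given: L1 = 2, L2 = 4, target (x, y) = (4, 0)
Using cos(theta2) = (x^2 + y^2 - L1^2 - L2^2) / (2*L1*L2)
x^2 + y^2 = 4^2 + 0 = 16
L1^2 + L2^2 = 4 + 16 = 20
Numerator = 16 - 20 = -4
Denominator = 2*2*4 = 16
cos(theta2) = -4/16 = -1/4

-1/4


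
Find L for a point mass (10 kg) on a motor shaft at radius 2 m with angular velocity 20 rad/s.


Given: m = 10 kg, r = 2 m, omega = 20 rad/s
For a point mass: I = m*r^2
I = 10*2^2 = 10*4 = 40
L = I*omega = 40*20
L = 800 kg*m^2/s

800 kg*m^2/s


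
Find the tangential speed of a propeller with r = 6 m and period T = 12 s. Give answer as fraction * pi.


Given: radius r = 6 m, period T = 12 s
Using v = 2*pi*r / T
v = 2*pi*6 / 12
v = 12*pi / 12
v = 1*pi m/s

1*pi m/s


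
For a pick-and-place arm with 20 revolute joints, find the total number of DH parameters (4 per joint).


Given: 20 joints, 4 DH parameters per joint (d, theta, a, alpha)
Total DH parameters = number_of_joints * 4
Total = 20 * 4
Total = 80

80


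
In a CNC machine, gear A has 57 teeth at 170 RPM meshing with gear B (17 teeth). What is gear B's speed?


Given: N1 = 57 teeth, w1 = 170 RPM, N2 = 17 teeth
Using N1*w1 = N2*w2
w2 = N1*w1 / N2
w2 = 57*170 / 17
w2 = 9690 / 17
w2 = 570 RPM

570 RPM


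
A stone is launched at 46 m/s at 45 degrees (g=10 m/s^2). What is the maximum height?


Given: v0 = 46 m/s, theta = 45 deg, g = 10 m/s^2
sin^2(45) = 1/2
Using H = v0^2 * sin^2(theta) / (2*g)
H = 46^2 * 1/2 / (2*10)
H = 2116 * 1/2 / 20
H = 1058 / 20
H = 529/10 m

529/10 m


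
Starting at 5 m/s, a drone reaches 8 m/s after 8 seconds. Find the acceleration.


Given: initial velocity v0 = 5 m/s, final velocity v = 8 m/s, time t = 8 s
Using a = (v - v0) / t
a = (8 - 5) / 8
a = 3 / 8
a = 3/8 m/s^2

3/8 m/s^2


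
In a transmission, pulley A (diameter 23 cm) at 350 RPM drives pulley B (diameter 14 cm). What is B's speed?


Given: D1 = 23 cm, w1 = 350 RPM, D2 = 14 cm
Using D1*w1 = D2*w2
w2 = D1*w1 / D2
w2 = 23*350 / 14
w2 = 8050 / 14
w2 = 575 RPM

575 RPM


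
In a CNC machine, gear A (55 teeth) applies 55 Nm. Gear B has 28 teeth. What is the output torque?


Given: N1 = 55, N2 = 28, T1 = 55 Nm
Using T2/T1 = N2/N1
T2 = T1 * N2 / N1
T2 = 55 * 28 / 55
T2 = 1540 / 55
T2 = 28 Nm

28 Nm


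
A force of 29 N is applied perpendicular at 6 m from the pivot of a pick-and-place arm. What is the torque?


Given: F = 29 N, r = 6 m, angle = 90 deg (perpendicular)
Using tau = F * r * sin(90)
sin(90) = 1
tau = 29 * 6 * 1
tau = 174 Nm

174 Nm


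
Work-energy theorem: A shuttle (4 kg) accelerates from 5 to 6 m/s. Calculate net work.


Given: m = 4 kg, v0 = 5 m/s, v = 6 m/s
Using W = (1/2)*m*(v^2 - v0^2)
v^2 = 6^2 = 36
v0^2 = 5^2 = 25
v^2 - v0^2 = 36 - 25 = 11
W = (1/2)*4*11 = 22 J

22 J


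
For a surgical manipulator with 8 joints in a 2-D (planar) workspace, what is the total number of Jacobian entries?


Given: task space dimension = 2, joints = 8
Jacobian is a 2 x 8 matrix
Total entries = rows * columns
Total = 2 * 8
Total = 16

16


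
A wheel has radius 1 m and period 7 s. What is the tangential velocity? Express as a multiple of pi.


Given: radius r = 1 m, period T = 7 s
Using v = 2*pi*r / T
v = 2*pi*1 / 7
v = 2*pi / 7
v = 2/7*pi m/s

2/7*pi m/s


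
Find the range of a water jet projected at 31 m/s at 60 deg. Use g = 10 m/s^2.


Given: v0 = 31 m/s, theta = 60 deg, g = 10 m/s^2
sin(2*60) = sin(120) = sqrt(3)/2
Using R = v0^2 * sin(2*theta) / g
R = 31^2 * (sqrt(3)/2) / 10
R = 961 * sqrt(3) / 20
R = 961/20*sqrt(3) m

961/20*sqrt(3) m


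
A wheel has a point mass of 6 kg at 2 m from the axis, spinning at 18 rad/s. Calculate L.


Given: m = 6 kg, r = 2 m, omega = 18 rad/s
For a point mass: I = m*r^2
I = 6*2^2 = 6*4 = 24
L = I*omega = 24*18
L = 432 kg*m^2/s

432 kg*m^2/s


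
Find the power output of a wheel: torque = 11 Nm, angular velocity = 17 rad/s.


Given: tau = 11 Nm, omega = 17 rad/s
Using P = tau * omega
P = 11 * 17
P = 187 W

187 W


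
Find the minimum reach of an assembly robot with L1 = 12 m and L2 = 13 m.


Given: L1 = 12 m, L2 = 13 m
For a 2-link planar arm, min reach = |L1 - L2| (second link folded back)
Min reach = |12 - 13|
Min reach = 1 m

1 m


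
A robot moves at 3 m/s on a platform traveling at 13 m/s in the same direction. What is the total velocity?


Given: object velocity = 3 m/s, platform velocity = 13 m/s (same direction)
Using classical velocity addition: v_total = v_object + v_platform
v_total = 3 + 13
v_total = 16 m/s

16 m/s


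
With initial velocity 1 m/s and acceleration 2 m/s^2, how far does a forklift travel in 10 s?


Given: v0 = 1 m/s, a = 2 m/s^2, t = 10 s
Using s = v0*t + (1/2)*a*t^2
s = 1*10 + (1/2)*2*10^2
s = 10 + (1/2)*200
s = 10 + 100
s = 110

110 m


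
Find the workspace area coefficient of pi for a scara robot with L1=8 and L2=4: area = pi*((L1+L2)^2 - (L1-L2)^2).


Given: L1 = 8, L2 = 4
(L1+L2)^2 = (12)^2 = 144
(L1-L2)^2 = (4)^2 = 16
Difference = 144 - 16 = 128
This equals 4*L1*L2 = 4*8*4 = 128
Workspace area = 128*pi

128


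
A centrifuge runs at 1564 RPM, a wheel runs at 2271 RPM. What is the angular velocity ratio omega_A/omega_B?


Given: RPM_A = 1564, RPM_B = 2271
omega = 2*pi*RPM/60, so omega_A/omega_B = RPM_A / RPM_B
omega_A/omega_B = 1564 / 2271
omega_A/omega_B = 1564/2271

1564/2271


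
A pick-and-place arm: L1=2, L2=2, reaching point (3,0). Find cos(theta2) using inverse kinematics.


Given: L1 = 2, L2 = 2, target (x, y) = (3, 0)
Using cos(theta2) = (x^2 + y^2 - L1^2 - L2^2) / (2*L1*L2)
x^2 + y^2 = 3^2 + 0 = 9
L1^2 + L2^2 = 4 + 4 = 8
Numerator = 9 - 8 = 1
Denominator = 2*2*2 = 8
cos(theta2) = 1/8 = 1/8

1/8


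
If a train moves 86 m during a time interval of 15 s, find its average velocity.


Given: distance d = 86 m, time t = 15 s
Using v = d / t
v = 86 / 15
v = 86/15 m/s

86/15 m/s


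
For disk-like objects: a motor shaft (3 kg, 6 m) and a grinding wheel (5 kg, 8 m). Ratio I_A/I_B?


Given: M1=3 kg, R1=6 m, M2=5 kg, R2=8 m
For a disk: I = (1/2)*M*R^2, so I_A/I_B = (M1*R1^2)/(M2*R2^2)
M1*R1^2 = 3*36 = 108
M2*R2^2 = 5*64 = 320
I_A/I_B = 108/320 = 27/80

27/80


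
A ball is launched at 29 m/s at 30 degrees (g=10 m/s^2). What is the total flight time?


Given: v0 = 29 m/s, theta = 30 deg, g = 10 m/s^2
sin(30) = 1/2
Using T = 2*v0*sin(theta) / g
T = 2*29*1/2 / 10
T = 29 / 10
T = 29/10 s

29/10 s


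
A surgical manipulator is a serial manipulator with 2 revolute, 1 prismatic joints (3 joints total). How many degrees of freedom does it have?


Given: serial robot with 2 revolute, 1 prismatic joints
DOF contribution per joint type: revolute=1, prismatic=1, spherical=3, fixed=0
DOF = 2*1 + 1*1
DOF = 3

3


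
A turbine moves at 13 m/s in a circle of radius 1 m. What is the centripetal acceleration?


Given: v = 13 m/s, r = 1 m
Using a_c = v^2 / r
a_c = 13^2 / 1
a_c = 169 / 1
a_c = 169 m/s^2

169 m/s^2


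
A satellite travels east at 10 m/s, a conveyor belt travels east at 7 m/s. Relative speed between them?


Given: v_A = 10 m/s east, v_B = 7 m/s east
Both move in the same direction; relative speed = |v_A - v_B|
|10 - 7| = |3|
= 3 m/s

3 m/s


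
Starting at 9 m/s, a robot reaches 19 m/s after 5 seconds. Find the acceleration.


Given: initial velocity v0 = 9 m/s, final velocity v = 19 m/s, time t = 5 s
Using a = (v - v0) / t
a = (19 - 9) / 5
a = 10 / 5
a = 2 m/s^2

2 m/s^2


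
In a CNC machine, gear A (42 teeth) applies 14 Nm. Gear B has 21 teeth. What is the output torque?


Given: N1 = 42, N2 = 21, T1 = 14 Nm
Using T2/T1 = N2/N1
T2 = T1 * N2 / N1
T2 = 14 * 21 / 42
T2 = 294 / 42
T2 = 7 Nm

7 Nm


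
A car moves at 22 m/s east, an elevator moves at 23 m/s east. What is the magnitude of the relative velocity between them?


Given: v_A = 22 m/s east, v_B = 23 m/s east
Both move in the same direction; relative speed = |v_A - v_B|
|22 - 23| = |-1|
= 1 m/s

1 m/s


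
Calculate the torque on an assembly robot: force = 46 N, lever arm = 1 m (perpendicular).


Given: F = 46 N, r = 1 m, angle = 90 deg (perpendicular)
Using tau = F * r * sin(90)
sin(90) = 1
tau = 46 * 1 * 1
tau = 46 Nm

46 Nm


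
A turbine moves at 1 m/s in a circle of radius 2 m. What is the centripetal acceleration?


Given: v = 1 m/s, r = 2 m
Using a_c = v^2 / r
a_c = 1^2 / 2
a_c = 1 / 2
a_c = 1/2 m/s^2

1/2 m/s^2


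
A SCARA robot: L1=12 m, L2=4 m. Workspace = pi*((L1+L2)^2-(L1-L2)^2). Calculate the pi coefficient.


Given: L1 = 12, L2 = 4
(L1+L2)^2 = (16)^2 = 256
(L1-L2)^2 = (8)^2 = 64
Difference = 256 - 64 = 192
This equals 4*L1*L2 = 4*12*4 = 192
Workspace area = 192*pi

192


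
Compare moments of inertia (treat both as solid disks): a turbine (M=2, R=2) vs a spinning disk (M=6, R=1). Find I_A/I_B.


Given: M1=2 kg, R1=2 m, M2=6 kg, R2=1 m
For a disk: I = (1/2)*M*R^2, so I_A/I_B = (M1*R1^2)/(M2*R2^2)
M1*R1^2 = 2*4 = 8
M2*R2^2 = 6*1 = 6
I_A/I_B = 8/6 = 4/3

4/3


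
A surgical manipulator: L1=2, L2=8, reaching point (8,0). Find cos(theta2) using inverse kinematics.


Given: L1 = 2, L2 = 8, target (x, y) = (8, 0)
Using cos(theta2) = (x^2 + y^2 - L1^2 - L2^2) / (2*L1*L2)
x^2 + y^2 = 8^2 + 0 = 64
L1^2 + L2^2 = 4 + 64 = 68
Numerator = 64 - 68 = -4
Denominator = 2*2*8 = 32
cos(theta2) = -4/32 = -1/8

-1/8


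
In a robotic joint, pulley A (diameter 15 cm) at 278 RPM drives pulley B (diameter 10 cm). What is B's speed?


Given: D1 = 15 cm, w1 = 278 RPM, D2 = 10 cm
Using D1*w1 = D2*w2
w2 = D1*w1 / D2
w2 = 15*278 / 10
w2 = 4170 / 10
w2 = 417 RPM

417 RPM


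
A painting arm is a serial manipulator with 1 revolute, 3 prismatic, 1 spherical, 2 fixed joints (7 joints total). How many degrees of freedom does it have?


Given: serial robot with 1 revolute, 3 prismatic, 1 spherical, 2 fixed joints
DOF contribution per joint type: revolute=1, prismatic=1, spherical=3, fixed=0
DOF = 1*1 + 3*1 + 1*3 + 2*0
DOF = 7

7


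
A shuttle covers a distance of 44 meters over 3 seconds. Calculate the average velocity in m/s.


Given: distance d = 44 m, time t = 3 s
Using v = d / t
v = 44 / 3
v = 44/3 m/s

44/3 m/s


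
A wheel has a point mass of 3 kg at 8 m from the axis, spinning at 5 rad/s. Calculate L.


Given: m = 3 kg, r = 8 m, omega = 5 rad/s
For a point mass: I = m*r^2
I = 3*8^2 = 3*64 = 192
L = I*omega = 192*5
L = 960 kg*m^2/s

960 kg*m^2/s


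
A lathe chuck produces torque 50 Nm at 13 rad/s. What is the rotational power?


Given: tau = 50 Nm, omega = 13 rad/s
Using P = tau * omega
P = 50 * 13
P = 650 W

650 W


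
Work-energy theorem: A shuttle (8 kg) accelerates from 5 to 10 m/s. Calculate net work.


Given: m = 8 kg, v0 = 5 m/s, v = 10 m/s
Using W = (1/2)*m*(v^2 - v0^2)
v^2 = 10^2 = 100
v0^2 = 5^2 = 25
v^2 - v0^2 = 100 - 25 = 75
W = (1/2)*8*75 = 300 J

300 J


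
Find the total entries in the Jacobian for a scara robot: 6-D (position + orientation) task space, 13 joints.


Given: task space dimension = 6, joints = 13
Jacobian is a 6 x 13 matrix
Total entries = rows * columns
Total = 6 * 13
Total = 78

78


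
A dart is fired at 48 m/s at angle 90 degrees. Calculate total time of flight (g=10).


Given: v0 = 48 m/s, theta = 90 deg, g = 10 m/s^2
sin(90) = 1
Using T = 2*v0*sin(theta) / g
T = 2*48*1 / 10
T = 96 / 10
T = 48/5 s

48/5 s


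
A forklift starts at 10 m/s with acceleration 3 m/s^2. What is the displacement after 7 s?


Given: v0 = 10 m/s, a = 3 m/s^2, t = 7 s
Using s = v0*t + (1/2)*a*t^2
s = 10*7 + (1/2)*3*7^2
s = 70 + (1/2)*147
s = 70 + 147/2
s = 287/2

287/2 m


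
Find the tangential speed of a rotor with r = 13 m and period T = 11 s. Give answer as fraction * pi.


Given: radius r = 13 m, period T = 11 s
Using v = 2*pi*r / T
v = 2*pi*13 / 11
v = 26*pi / 11
v = 26/11*pi m/s

26/11*pi m/s


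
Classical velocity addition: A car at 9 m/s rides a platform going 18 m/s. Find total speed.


Given: object velocity = 9 m/s, platform velocity = 18 m/s (same direction)
Using classical velocity addition: v_total = v_object + v_platform
v_total = 9 + 18
v_total = 27 m/s

27 m/s


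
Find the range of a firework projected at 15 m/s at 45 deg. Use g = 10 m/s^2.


Given: v0 = 15 m/s, theta = 45 deg, g = 10 m/s^2
sin(2*45) = sin(90) = 1
Using R = v0^2 * sin(2*theta) / g
R = 15^2 * 1 / 10
R = 225 / 10
R = 45/2 m

45/2 m


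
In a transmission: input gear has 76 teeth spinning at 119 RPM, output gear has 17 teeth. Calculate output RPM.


Given: N1 = 76 teeth, w1 = 119 RPM, N2 = 17 teeth
Using N1*w1 = N2*w2
w2 = N1*w1 / N2
w2 = 76*119 / 17
w2 = 9044 / 17
w2 = 532 RPM

532 RPM


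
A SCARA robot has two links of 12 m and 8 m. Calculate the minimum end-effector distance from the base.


Given: L1 = 12 m, L2 = 8 m
For a 2-link planar arm, min reach = |L1 - L2| (second link folded back)
Min reach = |12 - 8|
Min reach = 4 m

4 m


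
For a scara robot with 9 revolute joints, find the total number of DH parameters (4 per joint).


Given: 9 joints, 4 DH parameters per joint (d, theta, a, alpha)
Total DH parameters = number_of_joints * 4
Total = 9 * 4
Total = 36

36


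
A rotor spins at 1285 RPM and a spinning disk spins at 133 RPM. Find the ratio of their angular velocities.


Given: RPM_A = 1285, RPM_B = 133
omega = 2*pi*RPM/60, so omega_A/omega_B = RPM_A / RPM_B
omega_A/omega_B = 1285 / 133
omega_A/omega_B = 1285/133

1285/133


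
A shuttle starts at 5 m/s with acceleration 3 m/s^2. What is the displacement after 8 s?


Given: v0 = 5 m/s, a = 3 m/s^2, t = 8 s
Using s = v0*t + (1/2)*a*t^2
s = 5*8 + (1/2)*3*8^2
s = 40 + (1/2)*192
s = 40 + 96
s = 136

136 m


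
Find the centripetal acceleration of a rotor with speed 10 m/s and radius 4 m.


Given: v = 10 m/s, r = 4 m
Using a_c = v^2 / r
a_c = 10^2 / 4
a_c = 100 / 4
a_c = 25 m/s^2

25 m/s^2


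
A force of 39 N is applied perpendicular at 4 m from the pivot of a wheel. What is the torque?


Given: F = 39 N, r = 4 m, angle = 90 deg (perpendicular)
Using tau = F * r * sin(90)
sin(90) = 1
tau = 39 * 4 * 1
tau = 156 Nm

156 Nm


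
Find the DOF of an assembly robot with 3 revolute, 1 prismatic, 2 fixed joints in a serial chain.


Given: serial robot with 3 revolute, 1 prismatic, 2 fixed joints
DOF contribution per joint type: revolute=1, prismatic=1, spherical=3, fixed=0
DOF = 3*1 + 1*1 + 2*0
DOF = 4

4


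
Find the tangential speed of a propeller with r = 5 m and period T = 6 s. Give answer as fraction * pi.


Given: radius r = 5 m, period T = 6 s
Using v = 2*pi*r / T
v = 2*pi*5 / 6
v = 10*pi / 6
v = 5/3*pi m/s

5/3*pi m/s


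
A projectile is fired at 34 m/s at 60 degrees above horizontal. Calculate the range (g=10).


Given: v0 = 34 m/s, theta = 60 deg, g = 10 m/s^2
sin(2*60) = sin(120) = sqrt(3)/2
Using R = v0^2 * sin(2*theta) / g
R = 34^2 * (sqrt(3)/2) / 10
R = 1156 * sqrt(3) / 20
R = 289/5*sqrt(3) m

289/5*sqrt(3) m


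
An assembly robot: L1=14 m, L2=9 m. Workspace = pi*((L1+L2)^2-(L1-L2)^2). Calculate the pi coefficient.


Given: L1 = 14, L2 = 9
(L1+L2)^2 = (23)^2 = 529
(L1-L2)^2 = (5)^2 = 25
Difference = 529 - 25 = 504
This equals 4*L1*L2 = 4*14*9 = 504
Workspace area = 504*pi

504
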